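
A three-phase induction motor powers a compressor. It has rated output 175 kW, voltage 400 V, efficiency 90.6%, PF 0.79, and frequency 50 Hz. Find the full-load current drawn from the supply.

P_out = 175 kW = 175000 W
P_in = P_out / η = 175000 / 0.906 = 193157 W
I_L = P_in / (√3·V_L·cosφ) = 193157 / (1.732 × 400 × 0.79) = 353 A

353 A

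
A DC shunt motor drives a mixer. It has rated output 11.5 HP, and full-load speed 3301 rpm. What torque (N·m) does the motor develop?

P_out = 11.5 × 746 = 8579 W
ω = 2π × 3301/60 = 345.7 rad/s
τ = P_out/ω = 8579/345.7 = 24.8 N·m

24.8 N·m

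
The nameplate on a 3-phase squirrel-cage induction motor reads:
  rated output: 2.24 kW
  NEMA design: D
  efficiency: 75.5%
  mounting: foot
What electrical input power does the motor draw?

2.97 kW

P_out = 2240 W
P_in = P_out/η = 2240/0.755 = 2967 W = 2.97 kW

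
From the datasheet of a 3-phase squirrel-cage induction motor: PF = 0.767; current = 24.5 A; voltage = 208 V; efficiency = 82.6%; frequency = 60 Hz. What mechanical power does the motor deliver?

5.59 kW

P_in = √3·V·I·cosφ = 1.732 × 208 × 24.5 × 0.767 = 6770 W
P_out = η·P_in = 0.826 × 6770 = 5592 W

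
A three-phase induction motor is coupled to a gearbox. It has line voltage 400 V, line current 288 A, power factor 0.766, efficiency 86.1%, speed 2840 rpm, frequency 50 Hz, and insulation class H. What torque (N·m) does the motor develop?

442 N·m

P_in = √3·V·I·cosφ = 1.732 × 400 × 288 × 0.766 = 152837 W
P_out = η·P_in = 0.861 × 152837 = 131593 W
n = 2840 rpm
ω = 2π×2840/60 = 297.4 rad/s
τ = P_out/ω = 131593/297.4 = 442 N·m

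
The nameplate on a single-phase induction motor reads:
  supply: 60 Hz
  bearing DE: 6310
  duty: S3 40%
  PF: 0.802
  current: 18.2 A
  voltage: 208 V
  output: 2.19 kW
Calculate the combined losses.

P_in = V·I·cosφ = 208×18.2×0.802 = 3036 W
P_out = 2190 W
Losses = P_in − P_out = 3036 − 2190 = 846 W

846 W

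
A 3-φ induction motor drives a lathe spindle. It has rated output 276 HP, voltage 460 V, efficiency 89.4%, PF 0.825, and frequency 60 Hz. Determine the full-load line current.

P_out = 276 × 746 = 205896 W
P_in = P_out / η = 205896 / 0.894 = 230309 W
I_L = P_in / (√3·V_L·cosφ) = 230309 / (1.732 × 460 × 0.825) = 350 A

350 A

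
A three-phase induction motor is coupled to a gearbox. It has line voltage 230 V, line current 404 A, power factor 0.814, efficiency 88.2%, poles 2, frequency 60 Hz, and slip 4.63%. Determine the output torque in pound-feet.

P_in = √3·V·I·cosφ = 1.732 × 230 × 404 × 0.814 = 131003 W
P_out = η·P_in = 0.882 × 131003 = 115545 W
n_s = 120×60/2 = 3600 rpm; n = 3600×(1−0.0463) = 3433 rpm
ω = 2π×3433/60 = 359.5 rad/s
τ = P_out/ω = 115545/359.5 = 321.4 N·m
In lb·ft: 321.4/1.356 = 237 lb·ft

237 lb·ft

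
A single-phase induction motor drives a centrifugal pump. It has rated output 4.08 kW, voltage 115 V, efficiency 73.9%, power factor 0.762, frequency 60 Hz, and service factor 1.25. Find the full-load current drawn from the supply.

63 A

P_out = 4.08 kW = 4080 W
P_in = P_out / η = 4080 / 0.739 = 5521 W
I = P_in / (V·cosφ) = 5521 / (115 × 0.762) = 63 A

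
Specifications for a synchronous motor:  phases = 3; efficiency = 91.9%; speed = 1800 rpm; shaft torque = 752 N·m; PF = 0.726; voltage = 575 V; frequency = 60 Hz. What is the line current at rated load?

213 A

ω = 2π×1800/60 = 188.5 rad/s; P_out = τω = 752 × 188.5 = 141752 W
P_in = P_out / η = 141752 / 0.919 = 154246 W
I_L = P_in / (√3·V_L·cosφ) = 154246 / (1.732 × 575 × 0.726) = 213 A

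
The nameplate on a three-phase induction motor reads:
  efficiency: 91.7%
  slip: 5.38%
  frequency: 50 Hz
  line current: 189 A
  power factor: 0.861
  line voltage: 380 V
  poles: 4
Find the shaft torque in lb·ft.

P_in = √3·V·I·cosφ = 1.732 × 380 × 189 × 0.861 = 107102 W
P_out = η·P_in = 0.917 × 107102 = 98213 W
n_s = 120×50/4 = 1500 rpm; n = 1500×(1−0.0538) = 1419 rpm
ω = 2π×1419/60 = 148.6 rad/s
τ = P_out/ω = 98213/148.6 = 660.9 N·m
In lb·ft: 660.9/1.356 = 487 lb·ft

487 lb·ft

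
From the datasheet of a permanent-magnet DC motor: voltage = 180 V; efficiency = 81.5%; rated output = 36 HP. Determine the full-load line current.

P_out = 36 × 746 = 26856 W
P_in = P_out / η = 26856 / 0.815 = 32952 W
I = P_in / V = 32952 / 180 = 183 A

183 A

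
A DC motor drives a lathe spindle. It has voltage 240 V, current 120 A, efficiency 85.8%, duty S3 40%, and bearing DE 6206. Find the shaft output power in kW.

P_in = V·I = 240 × 120 = 28800 W
P_out = η·P_in = 0.858 × 28800 = 24710 W

24.7 kW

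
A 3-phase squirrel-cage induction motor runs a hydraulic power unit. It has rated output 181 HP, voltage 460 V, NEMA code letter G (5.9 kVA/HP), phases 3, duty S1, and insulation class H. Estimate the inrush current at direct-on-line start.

1340 A

S_LR = 5.9 × 181 = 1067.9 kVA
I_LR = S_LR/(√3·V_L) = 1067900/(1.732×460) = 1340 A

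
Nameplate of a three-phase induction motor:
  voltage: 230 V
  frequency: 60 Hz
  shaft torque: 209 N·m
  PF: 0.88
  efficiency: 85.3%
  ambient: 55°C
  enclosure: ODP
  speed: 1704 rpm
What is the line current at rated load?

125 A

ω = 2π×1704/60 = 178.4 rad/s; P_out = τω = 209 × 178.4 = 37286 W
P_in = P_out / η = 37286 / 0.853 = 43712 W
I_L = P_in / (√3·V_L·cosφ) = 43712 / (1.732 × 230 × 0.88) = 125 A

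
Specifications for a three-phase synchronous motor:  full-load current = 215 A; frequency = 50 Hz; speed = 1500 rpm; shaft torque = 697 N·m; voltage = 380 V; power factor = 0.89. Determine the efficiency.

ω = 2π × 1500/60 = 157.1 rad/s; P_out = τω = 697 × 157.1 = 109499 W
P_in = √3·V_L·I_L·cosφ = 1.732 × 380 × 215 × 0.89 = 125939 W
η = P_out / P_in = 109499 / 125939 = 0.869 = 86.9%

86.9 %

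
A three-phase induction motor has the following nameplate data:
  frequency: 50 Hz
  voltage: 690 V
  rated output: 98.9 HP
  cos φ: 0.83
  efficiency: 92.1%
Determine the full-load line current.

P_out = 98.9 × 746 = 73779 W
P_in = P_out / η = 73779 / 0.921 = 80107 W
I_L = P_in / (√3·V_L·cosφ) = 80107 / (1.732 × 690 × 0.83) = 80.8 A

80.8 A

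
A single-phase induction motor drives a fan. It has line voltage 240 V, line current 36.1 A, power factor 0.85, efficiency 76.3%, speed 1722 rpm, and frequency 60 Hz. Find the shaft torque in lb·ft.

23 lb·ft

P_in = V·I·cosφ = 240 × 36.1 × 0.85 = 7364 W
P_out = η·P_in = 0.763 × 7364 = 5619 W
n = 1722 rpm
ω = 2π×1722/60 = 180.3 rad/s
τ = P_out/ω = 5619/180.3 = 31.16 N·m
In lb·ft: 31.16/1.356 = 23 lb·ft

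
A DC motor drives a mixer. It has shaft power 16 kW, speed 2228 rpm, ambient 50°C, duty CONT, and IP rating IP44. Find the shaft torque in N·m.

ω = 2π × 2228/60 = 233.3 rad/s
τ = P/ω = 16000/233.3 = 68.6 N·m

68.6 N·m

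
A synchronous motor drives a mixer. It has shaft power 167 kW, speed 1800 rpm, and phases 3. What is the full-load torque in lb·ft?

653 lb·ft

ω = 2π × 1800/60 = 188.5 rad/s
τ = P/ω = 167000/188.5 = 885.9 N·m
In lb·ft: 885.9/1.356 = 653 lb·ft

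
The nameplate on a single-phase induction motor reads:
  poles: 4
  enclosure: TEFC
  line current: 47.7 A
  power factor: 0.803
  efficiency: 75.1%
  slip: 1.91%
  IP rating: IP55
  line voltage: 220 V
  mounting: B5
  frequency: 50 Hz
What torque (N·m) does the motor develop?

P_in = V·I·cosφ = 220 × 47.7 × 0.803 = 8427 W
P_out = η·P_in = 0.751 × 8427 = 6329 W
n_s = 120×50/4 = 1500 rpm; n = 1500×(1−0.0191) = 1471 rpm
ω = 2π×1471/60 = 154 rad/s
τ = P_out/ω = 6329/154 = 41.1 N·m

41.1 N·m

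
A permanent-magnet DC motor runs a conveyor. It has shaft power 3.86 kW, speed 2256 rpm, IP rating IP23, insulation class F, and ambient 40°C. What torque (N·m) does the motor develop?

ω = 2π × 2256/60 = 236.2 rad/s
τ = P/ω = 3860/236.2 = 16.3 N·m

16.3 N·m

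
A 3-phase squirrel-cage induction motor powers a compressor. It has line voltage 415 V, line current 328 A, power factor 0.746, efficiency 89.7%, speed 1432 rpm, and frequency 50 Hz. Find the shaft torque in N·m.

1050 N·m

P_in = √3·V·I·cosφ = 1.732 × 415 × 328 × 0.746 = 175877 W
P_out = η·P_in = 0.897 × 175877 = 157762 W
n = 1432 rpm
ω = 2π×1432/60 = 150 rad/s
τ = P_out/ω = 157762/150 = 1050 N·m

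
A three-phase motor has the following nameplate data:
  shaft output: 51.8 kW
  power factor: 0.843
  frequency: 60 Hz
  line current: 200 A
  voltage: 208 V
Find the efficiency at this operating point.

85.3 %

P_out = 51.8 kW = 51800 W
P_in = √3·V_L·I_L·cosφ = 1.732 × 208 × 200 × 0.843 = 60739 W
η = P_out / P_in = 51800 / 60739 = 0.853 = 85.3%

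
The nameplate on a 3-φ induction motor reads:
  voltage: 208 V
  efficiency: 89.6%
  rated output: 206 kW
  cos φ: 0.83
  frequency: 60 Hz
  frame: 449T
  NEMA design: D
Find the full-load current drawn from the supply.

769 A

P_out = 206 kW = 206000 W
P_in = P_out / η = 206000 / 0.896 = 229911 W
I_L = P_in / (√3·V_L·cosφ) = 229911 / (1.732 × 208 × 0.83) = 769 A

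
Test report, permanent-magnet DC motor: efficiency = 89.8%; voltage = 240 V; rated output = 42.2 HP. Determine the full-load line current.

146 A

P_out = 42.2 × 746 = 31481 W
P_in = P_out / η = 31481 / 0.898 = 35057 W
I = P_in / V = 35057 / 240 = 146 A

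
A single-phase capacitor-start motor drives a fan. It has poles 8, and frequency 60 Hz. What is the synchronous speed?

n_s = 120f/p = 120×60/8 = 900 rpm

900 rpm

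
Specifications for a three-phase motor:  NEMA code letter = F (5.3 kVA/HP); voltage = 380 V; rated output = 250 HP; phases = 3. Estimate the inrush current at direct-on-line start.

S_LR = 5.3 × 250 = 1325 kVA
I_LR = S_LR/(√3·V_L) = 1325000/(1.732×380) = 2010 A

2010 A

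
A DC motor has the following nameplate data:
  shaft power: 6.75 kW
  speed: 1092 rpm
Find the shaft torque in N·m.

ω = 2π × 1092/60 = 114.4 rad/s
τ = P/ω = 6750/114.4 = 59 N·m

59 N·m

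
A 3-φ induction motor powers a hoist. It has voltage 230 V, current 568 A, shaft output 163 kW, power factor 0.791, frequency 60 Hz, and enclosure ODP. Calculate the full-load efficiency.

91.1 %

P_out = 163 kW = 163000 W
P_in = √3·V_L·I_L·cosφ = 1.732 × 230 × 568 × 0.791 = 178978 W
η = P_out / P_in = 163000 / 178978 = 0.911 = 91.1%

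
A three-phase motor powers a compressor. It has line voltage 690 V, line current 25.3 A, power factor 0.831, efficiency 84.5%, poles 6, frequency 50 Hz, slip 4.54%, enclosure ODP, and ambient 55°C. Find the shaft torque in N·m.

P_in = √3·V·I·cosφ = 1.732 × 690 × 25.3 × 0.831 = 25126 W
P_out = η·P_in = 0.845 × 25126 = 21231 W
n_s = 120×50/6 = 1000 rpm; n = 1000×(1−0.0454) = 955 rpm
ω = 2π×955/60 = 100 rad/s
τ = P_out/ω = 21231/100 = 212 N·m

212 N·m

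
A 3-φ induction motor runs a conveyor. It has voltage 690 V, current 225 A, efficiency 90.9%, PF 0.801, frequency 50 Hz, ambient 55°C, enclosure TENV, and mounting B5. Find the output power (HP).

262 HP

P_in = √3·V·I·cosφ = 1.732 × 690 × 225 × 0.801 = 215383 W
P_out = η·P_in = 0.909 × 215383 = 195783 W
= 195783/746 = 262 HP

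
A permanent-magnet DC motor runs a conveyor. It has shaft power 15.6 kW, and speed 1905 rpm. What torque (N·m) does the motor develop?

78.2 N·m

ω = 2π × 1905/60 = 199.5 rad/s
τ = P/ω = 15600/199.5 = 78.2 N·m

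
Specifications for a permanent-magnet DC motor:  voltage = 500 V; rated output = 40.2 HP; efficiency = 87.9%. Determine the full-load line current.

68.2 A

P_out = 40.2 × 746 = 29989 W
P_in = P_out / η = 29989 / 0.879 = 34117 W
I = P_in / V = 34117 / 500 = 68.2 A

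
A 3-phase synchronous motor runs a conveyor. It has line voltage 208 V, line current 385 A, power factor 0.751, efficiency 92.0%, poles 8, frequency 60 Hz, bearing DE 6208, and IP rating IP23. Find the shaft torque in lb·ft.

750 lb·ft

P_in = √3·V·I·cosφ = 1.732 × 208 × 385 × 0.751 = 104163 W
P_out = η·P_in = 0.92 × 104163 = 95830 W
n = n_s = 120×60/8 = 900 rpm (synchronous)
ω = 2π×900/60 = 94.25 rad/s
τ = P_out/ω = 95830/94.25 = 1017 N·m
In lb·ft: 1017/1.356 = 750 lb·ft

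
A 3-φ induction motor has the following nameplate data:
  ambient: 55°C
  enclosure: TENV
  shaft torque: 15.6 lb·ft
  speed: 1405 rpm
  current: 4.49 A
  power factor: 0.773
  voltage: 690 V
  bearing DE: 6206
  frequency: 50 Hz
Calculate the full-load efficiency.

τ = 15.6 lb·ft × 1.356 = 21.15 N·m
ω = 2π × 1405/60 = 147.1 rad/s; P_out = τω = 21.15 × 147.1 = 3111 W
P_in = √3·V_L·I_L·cosφ = 1.732 × 690 × 4.49 × 0.773 = 4148 W
η = P_out / P_in = 3111 / 4148 = 0.750 = 75.0%

75.0 %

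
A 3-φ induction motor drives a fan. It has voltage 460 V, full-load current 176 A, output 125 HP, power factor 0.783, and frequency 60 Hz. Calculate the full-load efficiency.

84.9 %

P_out = 125 × 746 = 93250 W
P_in = √3·V_L·I_L·cosφ = 1.732 × 460 × 176 × 0.783 = 109794 W
η = P_out / P_in = 93250 / 109794 = 0.849 = 84.9%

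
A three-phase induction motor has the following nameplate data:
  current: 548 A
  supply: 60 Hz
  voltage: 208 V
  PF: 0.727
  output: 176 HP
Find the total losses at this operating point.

P_in = √3·V·I·cosφ = 1.732×208×548×0.727 = 143525 W
P_out = 176×746 = 131296 W
Losses = P_in − P_out = 143525 − 131296 = 12229 W

12200 W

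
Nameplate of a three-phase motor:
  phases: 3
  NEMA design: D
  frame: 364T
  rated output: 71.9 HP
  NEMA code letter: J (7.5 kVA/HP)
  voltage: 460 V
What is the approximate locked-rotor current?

677 A

S_LR = 7.5 × 71.9 = 539.25 kVA
I_LR = S_LR/(√3·V_L) = 539250/(1.732×460) = 677 A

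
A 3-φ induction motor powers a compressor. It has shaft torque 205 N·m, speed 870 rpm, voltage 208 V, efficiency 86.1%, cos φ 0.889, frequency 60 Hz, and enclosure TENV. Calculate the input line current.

67.7 A

ω = 2π×870/60 = 91.11 rad/s; P_out = τω = 205 × 91.11 = 18678 W
P_in = P_out / η = 18678 / 0.861 = 21693 W
I_L = P_in / (√3·V_L·cosφ) = 21693 / (1.732 × 208 × 0.889) = 67.7 A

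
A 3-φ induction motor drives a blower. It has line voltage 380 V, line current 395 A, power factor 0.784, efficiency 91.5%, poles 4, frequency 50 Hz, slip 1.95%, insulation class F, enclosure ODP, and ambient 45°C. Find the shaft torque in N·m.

1210 N·m

P_in = √3·V·I·cosφ = 1.732 × 380 × 395 × 0.784 = 203819 W
P_out = η·P_in = 0.915 × 203819 = 186494 W
n_s = 120×50/4 = 1500 rpm; n = 1500×(1−0.0195) = 1471 rpm
ω = 2π×1471/60 = 154 rad/s
τ = P_out/ω = 186494/154 = 1210 N·m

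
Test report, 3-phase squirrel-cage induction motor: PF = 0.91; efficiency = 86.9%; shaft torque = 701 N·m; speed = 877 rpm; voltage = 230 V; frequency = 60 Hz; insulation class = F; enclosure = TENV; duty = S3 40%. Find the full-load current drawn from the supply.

204 A

ω = 2π×877/60 = 91.84 rad/s; P_out = τω = 701 × 91.84 = 64380 W
P_in = P_out / η = 64380 / 0.869 = 74085 W
I_L = P_in / (√3·V_L·cosφ) = 74085 / (1.732 × 230 × 0.91) = 204 A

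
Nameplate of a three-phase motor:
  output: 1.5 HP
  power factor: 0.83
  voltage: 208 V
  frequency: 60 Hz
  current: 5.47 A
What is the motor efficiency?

P_out = 1.5 × 746 = 1119 W
P_in = √3·V_L·I_L·cosφ = 1.732 × 208 × 5.47 × 0.83 = 1636 W
η = P_out / P_in = 1119 / 1636 = 0.684 = 68.4%

68.4 %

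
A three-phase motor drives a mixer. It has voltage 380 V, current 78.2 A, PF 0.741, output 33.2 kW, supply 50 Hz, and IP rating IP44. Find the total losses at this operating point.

4940 W

P_in = √3·V·I·cosφ = 1.732×380×78.2×0.741 = 38138 W
P_out = 33200 W
Losses = P_in − P_out = 38138 − 33200 = 4938 W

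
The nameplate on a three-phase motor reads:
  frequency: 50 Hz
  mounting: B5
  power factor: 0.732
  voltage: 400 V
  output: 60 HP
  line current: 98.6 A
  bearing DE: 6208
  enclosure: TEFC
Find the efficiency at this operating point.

P_out = 60 × 746 = 44760 W
P_in = √3·V_L·I_L·cosφ = 1.732 × 400 × 98.6 × 0.732 = 50003 W
η = P_out / P_in = 44760 / 50003 = 0.895 = 89.5%

89.5 %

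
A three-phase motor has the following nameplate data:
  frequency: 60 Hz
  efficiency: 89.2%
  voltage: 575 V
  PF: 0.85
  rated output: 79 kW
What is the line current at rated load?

105 A

P_out = 79 kW = 79000 W
P_in = P_out / η = 79000 / 0.892 = 88565 W
I_L = P_in / (√3·V_L·cosφ) = 88565 / (1.732 × 575 × 0.85) = 105 A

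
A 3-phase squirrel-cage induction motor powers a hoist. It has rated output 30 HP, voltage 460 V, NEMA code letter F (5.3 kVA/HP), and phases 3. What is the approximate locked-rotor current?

200 A

S_LR = 5.3 × 30 = 159 kVA
I_LR = S_LR/(√3·V_L) = 159000/(1.732×460) = 200 A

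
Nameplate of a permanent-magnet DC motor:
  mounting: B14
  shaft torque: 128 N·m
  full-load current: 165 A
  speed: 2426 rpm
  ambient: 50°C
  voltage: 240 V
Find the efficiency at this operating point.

82.1 %

ω = 2π × 2426/60 = 254.1 rad/s; P_out = τω = 128 × 254.1 = 32525 W
P_in = V·I = 240 × 165 = 39600 W
η = P_out / P_in = 32525 / 39600 = 0.821 = 82.1%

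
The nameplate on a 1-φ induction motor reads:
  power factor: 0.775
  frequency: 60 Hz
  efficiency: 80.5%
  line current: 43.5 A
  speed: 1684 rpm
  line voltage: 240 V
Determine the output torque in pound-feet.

P_in = V·I·cosφ = 240 × 43.5 × 0.775 = 8091 W
P_out = η·P_in = 0.805 × 8091 = 6513 W
n = 1684 rpm
ω = 2π×1684/60 = 176.3 rad/s
τ = P_out/ω = 6513/176.3 = 36.94 N·m
In lb·ft: 36.94/1.356 = 27.2 lb·ft

27.2 lb·ft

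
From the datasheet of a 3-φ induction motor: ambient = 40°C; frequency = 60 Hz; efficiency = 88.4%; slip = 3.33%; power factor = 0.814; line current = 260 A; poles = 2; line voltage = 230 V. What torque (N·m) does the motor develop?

205 N·m

P_in = √3·V·I·cosφ = 1.732 × 230 × 260 × 0.814 = 84309 W
P_out = η·P_in = 0.884 × 84309 = 74529 W
n_s = 120×60/2 = 3600 rpm; n = 3600×(1−0.0333) = 3480 rpm
ω = 2π×3480/60 = 364.4 rad/s
τ = P_out/ω = 74529/364.4 = 205 N·m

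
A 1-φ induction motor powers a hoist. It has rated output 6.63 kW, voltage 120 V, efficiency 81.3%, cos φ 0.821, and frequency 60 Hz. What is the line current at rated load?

82.8 A

P_out = 6.63 kW = 6630 W
P_in = P_out / η = 6630 / 0.813 = 8155 W
I = P_in / (V·cosφ) = 8155 / (120 × 0.821) = 82.8 A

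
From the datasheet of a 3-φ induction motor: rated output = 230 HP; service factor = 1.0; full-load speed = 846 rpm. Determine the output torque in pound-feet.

1430 lb·ft

P_out = 230 × 746 = 171580 W
ω = 2π × 846/60 = 88.59 rad/s
τ = P_out/ω = 171580/88.59 = 1937 N·m
In lb·ft: 1937/1.356 = 1430 lb·ft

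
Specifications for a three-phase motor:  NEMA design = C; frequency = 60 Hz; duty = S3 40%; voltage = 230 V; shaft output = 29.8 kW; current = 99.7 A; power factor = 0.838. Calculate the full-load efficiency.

89.5 %

P_out = 29.8 kW = 29800 W
P_in = √3·V_L·I_L·cosφ = 1.732 × 230 × 99.7 × 0.838 = 33282 W
η = P_out / P_in = 29800 / 33282 = 0.895 = 89.5%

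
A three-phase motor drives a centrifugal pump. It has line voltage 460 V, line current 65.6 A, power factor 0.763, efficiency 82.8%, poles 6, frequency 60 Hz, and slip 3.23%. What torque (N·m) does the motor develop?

272 N·m

P_in = √3·V·I·cosφ = 1.732 × 460 × 65.6 × 0.763 = 39878 W
P_out = η·P_in = 0.828 × 39878 = 33019 W
n_s = 120×60/6 = 1200 rpm; n = 1200×(1−0.0323) = 1161 rpm
ω = 2π×1161/60 = 121.6 rad/s
τ = P_out/ω = 33019/121.6 = 272 N·m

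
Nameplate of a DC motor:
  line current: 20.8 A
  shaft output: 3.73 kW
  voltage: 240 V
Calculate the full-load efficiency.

P_out = 3.73 kW = 3730 W
P_in = V·I = 240 × 20.8 = 4992 W
η = P_out / P_in = 3730 / 4992 = 0.747 = 74.7%

74.7 %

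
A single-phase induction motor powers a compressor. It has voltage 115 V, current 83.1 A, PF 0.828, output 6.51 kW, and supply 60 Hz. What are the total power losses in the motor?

1400 W

P_in = V·I·cosφ = 115×83.1×0.828 = 7913 W
P_out = 6510 W
Losses = P_in − P_out = 7913 − 6510 = 1403 W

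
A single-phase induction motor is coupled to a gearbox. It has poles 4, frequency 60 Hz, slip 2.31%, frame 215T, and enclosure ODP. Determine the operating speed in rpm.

1758 rpm

n_s = 120f/p = 120×60/4 = 1800 rpm
n = n_s(1 − s) = 1800 × (1 − 0.0231) = 1758 rpm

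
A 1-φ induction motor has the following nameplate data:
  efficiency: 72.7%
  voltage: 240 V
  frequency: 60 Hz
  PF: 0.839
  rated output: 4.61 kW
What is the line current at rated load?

31.5 A

P_out = 4.61 kW = 4610 W
P_in = P_out / η = 4610 / 0.727 = 6341 W
I = P_in / (V·cosφ) = 6341 / (240 × 0.839) = 31.5 A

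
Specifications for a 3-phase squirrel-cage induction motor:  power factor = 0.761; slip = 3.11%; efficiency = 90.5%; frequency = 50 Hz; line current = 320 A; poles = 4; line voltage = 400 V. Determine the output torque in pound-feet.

P_in = √3·V·I·cosφ = 1.732 × 400 × 320 × 0.761 = 168711 W
P_out = η·P_in = 0.905 × 168711 = 152683 W
n_s = 120×50/4 = 1500 rpm; n = 1500×(1−0.0311) = 1453 rpm
ω = 2π×1453/60 = 152.2 rad/s
τ = P_out/ω = 152683/152.2 = 1003 N·m
In lb·ft: 1003/1.356 = 740 lb·ft

740 lb·ft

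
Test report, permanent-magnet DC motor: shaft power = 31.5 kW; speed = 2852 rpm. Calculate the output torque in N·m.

105 N·m

ω = 2π × 2852/60 = 298.7 rad/s
τ = P/ω = 31500/298.7 = 105 N·m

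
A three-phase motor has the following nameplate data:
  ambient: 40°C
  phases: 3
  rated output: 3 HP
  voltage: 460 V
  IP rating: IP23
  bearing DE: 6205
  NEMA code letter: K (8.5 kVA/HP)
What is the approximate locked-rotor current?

32 A

S_LR = 8.5 × 3 = 25.5 kVA
I_LR = S_LR/(√3·V_L) = 25500/(1.732×460) = 32 A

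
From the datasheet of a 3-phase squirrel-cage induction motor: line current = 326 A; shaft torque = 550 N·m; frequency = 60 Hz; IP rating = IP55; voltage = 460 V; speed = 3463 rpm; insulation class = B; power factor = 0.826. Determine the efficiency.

ω = 2π × 3463/60 = 362.6 rad/s; P_out = τω = 550 × 362.6 = 199430 W
P_in = √3·V_L·I_L·cosφ = 1.732 × 460 × 326 × 0.826 = 214538 W
η = P_out / P_in = 199430 / 214538 = 0.930 = 93.0%

93.0 %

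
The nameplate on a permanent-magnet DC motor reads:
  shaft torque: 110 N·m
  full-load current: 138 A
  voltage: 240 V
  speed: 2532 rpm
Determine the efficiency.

ω = 2π × 2532/60 = 265.2 rad/s; P_out = τω = 110 × 265.2 = 29172 W
P_in = V·I = 240 × 138 = 33120 W
η = P_out / P_in = 29172 / 33120 = 0.881 = 88.1%

88.1 %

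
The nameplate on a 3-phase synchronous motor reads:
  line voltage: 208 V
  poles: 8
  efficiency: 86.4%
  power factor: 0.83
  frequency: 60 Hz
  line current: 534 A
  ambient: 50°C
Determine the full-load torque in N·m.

P_in = √3·V·I·cosφ = 1.732 × 208 × 534 × 0.83 = 159673 W
P_out = η·P_in = 0.864 × 159673 = 137957 W
n = n_s = 120×60/8 = 900 rpm (synchronous)
ω = 2π×900/60 = 94.25 rad/s
τ = P_out/ω = 137957/94.25 = 1460 N·m

1460 N·m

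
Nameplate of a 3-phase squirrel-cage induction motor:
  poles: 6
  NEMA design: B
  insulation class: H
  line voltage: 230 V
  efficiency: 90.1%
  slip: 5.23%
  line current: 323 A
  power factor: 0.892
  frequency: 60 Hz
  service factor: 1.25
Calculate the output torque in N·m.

868 N·m

P_in = √3·V·I·cosφ = 1.732 × 230 × 323 × 0.892 = 114774 W
P_out = η·P_in = 0.901 × 114774 = 103411 W
n_s = 120×60/6 = 1200 rpm; n = 1200×(1−0.0523) = 1137 rpm
ω = 2π×1137/60 = 119.1 rad/s
τ = P_out/ω = 103411/119.1 = 868 N·m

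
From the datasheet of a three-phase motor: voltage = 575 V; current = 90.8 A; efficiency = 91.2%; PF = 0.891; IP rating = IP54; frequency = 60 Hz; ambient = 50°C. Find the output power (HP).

P_in = √3·V·I·cosφ = 1.732 × 575 × 90.8 × 0.891 = 80571 W
P_out = η·P_in = 0.912 × 80571 = 73481 W
= 73481/746 = 98.5 HP

98.5 HP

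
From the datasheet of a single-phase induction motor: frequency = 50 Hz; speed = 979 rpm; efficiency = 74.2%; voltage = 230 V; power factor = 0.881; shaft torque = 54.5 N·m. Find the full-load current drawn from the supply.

ω = 2π×979/60 = 102.5 rad/s; P_out = τω = 54.5 × 102.5 = 5586 W
P_in = P_out / η = 5586 / 0.742 = 7528 W
I = P_in / (V·cosφ) = 7528 / (230 × 0.881) = 37.2 A

37.2 A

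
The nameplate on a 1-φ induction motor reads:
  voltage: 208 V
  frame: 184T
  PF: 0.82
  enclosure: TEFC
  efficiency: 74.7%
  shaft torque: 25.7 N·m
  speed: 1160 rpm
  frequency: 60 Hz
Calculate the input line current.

ω = 2π×1160/60 = 121.5 rad/s; P_out = τω = 25.7 × 121.5 = 3123 W
P_in = P_out / η = 3123 / 0.747 = 4181 W
I = P_in / (V·cosφ) = 4181 / (208 × 0.82) = 24.5 A

24.5 A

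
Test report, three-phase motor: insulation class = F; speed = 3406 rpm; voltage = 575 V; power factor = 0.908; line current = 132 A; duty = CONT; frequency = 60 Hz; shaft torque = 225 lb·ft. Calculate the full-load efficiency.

τ = 225 lb·ft × 1.356 = 305.1 N·m
ω = 2π × 3406/60 = 356.7 rad/s; P_out = τω = 305.1 × 356.7 = 108829 W
P_in = √3·V_L·I_L·cosφ = 1.732 × 575 × 132 × 0.908 = 119365 W
η = P_out / P_in = 108829 / 119365 = 0.912 = 91.2%

91.2 %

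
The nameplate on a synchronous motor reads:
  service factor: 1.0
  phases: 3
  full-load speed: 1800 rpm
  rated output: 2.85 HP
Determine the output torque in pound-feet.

P_out = 2.85 × 746 = 2126 W
ω = 2π × 1800/60 = 188.5 rad/s
τ = P_out/ω = 2126/188.5 = 11.28 N·m
In lb·ft: 11.28/1.356 = 8.32 lb·ft

8.32 lb·ft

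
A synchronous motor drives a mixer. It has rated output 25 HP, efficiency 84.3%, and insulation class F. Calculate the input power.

P_out = 25 × 746 = 18650 W
P_in = P_out/η = 18650/0.843 = 22123 W = 22.1 kW

22.1 kW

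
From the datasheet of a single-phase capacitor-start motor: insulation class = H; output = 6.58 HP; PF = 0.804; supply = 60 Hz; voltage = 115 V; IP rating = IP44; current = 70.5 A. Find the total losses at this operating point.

P_in = V·I·cosφ = 115×70.5×0.804 = 6518 W
P_out = 6.58×746 = 4909 W
Losses = P_in − P_out = 6518 − 4909 = 1609 W

1610 W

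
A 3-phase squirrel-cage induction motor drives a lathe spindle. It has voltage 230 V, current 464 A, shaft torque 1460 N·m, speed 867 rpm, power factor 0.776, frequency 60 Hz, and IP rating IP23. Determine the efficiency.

92.4 %

ω = 2π × 867/60 = 90.79 rad/s; P_out = τω = 1460 × 90.79 = 132553 W
P_in = √3·V_L·I_L·cosφ = 1.732 × 230 × 464 × 0.776 = 143435 W
η = P_out / P_in = 132553 / 143435 = 0.924 = 92.4%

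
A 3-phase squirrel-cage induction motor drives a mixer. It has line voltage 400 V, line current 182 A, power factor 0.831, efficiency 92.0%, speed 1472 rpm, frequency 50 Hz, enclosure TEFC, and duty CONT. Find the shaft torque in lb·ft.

461 lb·ft

P_in = √3·V·I·cosφ = 1.732 × 400 × 182 × 0.831 = 104780 W
P_out = η·P_in = 0.92 × 104780 = 96398 W
n = 1472 rpm
ω = 2π×1472/60 = 154.1 rad/s
τ = P_out/ω = 96398/154.1 = 625.6 N·m
In lb·ft: 625.6/1.356 = 461 lb·ft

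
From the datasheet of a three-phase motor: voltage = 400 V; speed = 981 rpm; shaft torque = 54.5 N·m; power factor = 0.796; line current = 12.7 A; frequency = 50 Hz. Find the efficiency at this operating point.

79.9 %

ω = 2π × 981/60 = 102.7 rad/s; P_out = τω = 54.5 × 102.7 = 5597 W
P_in = √3·V_L·I_L·cosφ = 1.732 × 400 × 12.7 × 0.796 = 7004 W
η = P_out / P_in = 5597 / 7004 = 0.799 = 79.9%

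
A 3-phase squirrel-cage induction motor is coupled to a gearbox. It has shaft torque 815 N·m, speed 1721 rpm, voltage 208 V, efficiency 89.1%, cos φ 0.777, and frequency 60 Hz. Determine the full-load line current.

ω = 2π×1721/60 = 180.2 rad/s; P_out = τω = 815 × 180.2 = 146863 W
P_in = P_out / η = 146863 / 0.891 = 164829 W
I_L = P_in / (√3·V_L·cosφ) = 164829 / (1.732 × 208 × 0.777) = 589 A

589 A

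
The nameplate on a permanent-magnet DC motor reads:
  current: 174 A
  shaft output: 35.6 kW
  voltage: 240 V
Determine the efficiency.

P_out = 35.6 kW = 35600 W
P_in = V·I = 240 × 174 = 41760 W
η = P_out / P_in = 35600 / 41760 = 0.852 = 85.2%

85.2 %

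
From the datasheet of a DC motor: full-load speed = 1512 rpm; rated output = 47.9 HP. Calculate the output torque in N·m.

P_out = 47.9 × 746 = 35733 W
ω = 2π × 1512/60 = 158.3 rad/s
τ = P_out/ω = 35733/158.3 = 226 N·m

226 N·m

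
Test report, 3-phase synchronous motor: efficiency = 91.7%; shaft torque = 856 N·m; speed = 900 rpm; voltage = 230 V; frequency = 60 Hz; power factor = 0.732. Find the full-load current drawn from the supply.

302 A

ω = 2π×900/60 = 94.25 rad/s; P_out = τω = 856 × 94.25 = 80678 W
P_in = P_out / η = 80678 / 0.917 = 87980 W
I_L = P_in / (√3·V_L·cosφ) = 87980 / (1.732 × 230 × 0.732) = 302 A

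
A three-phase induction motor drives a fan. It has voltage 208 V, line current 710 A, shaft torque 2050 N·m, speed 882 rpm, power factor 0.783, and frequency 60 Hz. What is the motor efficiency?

94.5 %

ω = 2π × 882/60 = 92.36 rad/s; P_out = τω = 2050 × 92.36 = 189338 W
P_in = √3·V_L·I_L·cosφ = 1.732 × 208 × 710 × 0.783 = 200277 W
η = P_out / P_in = 189338 / 200277 = 0.945 = 94.5%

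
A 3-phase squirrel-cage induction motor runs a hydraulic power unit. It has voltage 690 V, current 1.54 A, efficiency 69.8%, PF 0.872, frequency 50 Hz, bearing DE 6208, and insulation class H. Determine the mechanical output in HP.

1.5 HP

P_in = √3·V·I·cosφ = 1.732 × 690 × 1.54 × 0.872 = 1605 W
P_out = η·P_in = 0.698 × 1605 = 1120 W
= 1120/746 = 1.5 HP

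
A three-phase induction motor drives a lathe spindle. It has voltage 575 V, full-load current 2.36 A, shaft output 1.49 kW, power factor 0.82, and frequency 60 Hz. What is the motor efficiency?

77.3 %

P_out = 1.49 kW = 1490 W
P_in = √3·V_L·I_L·cosφ = 1.732 × 575 × 2.36 × 0.82 = 1927 W
η = P_out / P_in = 1490 / 1927 = 0.773 = 77.3%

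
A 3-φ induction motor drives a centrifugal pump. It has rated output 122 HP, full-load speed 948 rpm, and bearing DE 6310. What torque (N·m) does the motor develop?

P_out = 122 × 746 = 91012 W
ω = 2π × 948/60 = 99.27 rad/s
τ = P_out/ω = 91012/99.27 = 917 N·m

917 N·m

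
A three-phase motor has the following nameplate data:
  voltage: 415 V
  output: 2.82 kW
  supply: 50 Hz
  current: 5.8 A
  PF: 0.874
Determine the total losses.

P_in = √3·V·I·cosφ = 1.732×415×5.8×0.874 = 3644 W
P_out = 2820 W
Losses = P_in − P_out = 3644 − 2820 = 824 W

824 W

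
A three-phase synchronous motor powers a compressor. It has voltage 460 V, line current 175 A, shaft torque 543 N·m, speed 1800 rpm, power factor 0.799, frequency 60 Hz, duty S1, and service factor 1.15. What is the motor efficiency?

ω = 2π × 1800/60 = 188.5 rad/s; P_out = τω = 543 × 188.5 = 102356 W
P_in = √3·V_L·I_L·cosφ = 1.732 × 460 × 175 × 0.799 = 111401 W
η = P_out / P_in = 102356 / 111401 = 0.919 = 91.9%

91.9 %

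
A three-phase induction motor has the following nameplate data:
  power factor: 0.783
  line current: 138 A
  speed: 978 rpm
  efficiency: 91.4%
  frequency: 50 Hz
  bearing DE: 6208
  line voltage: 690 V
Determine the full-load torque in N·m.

P_in = √3·V·I·cosφ = 1.732 × 690 × 138 × 0.783 = 129133 W
P_out = η·P_in = 0.914 × 129133 = 118028 W
n = 978 rpm
ω = 2π×978/60 = 102.4 rad/s
τ = P_out/ω = 118028/102.4 = 1150 N·m

1150 N·m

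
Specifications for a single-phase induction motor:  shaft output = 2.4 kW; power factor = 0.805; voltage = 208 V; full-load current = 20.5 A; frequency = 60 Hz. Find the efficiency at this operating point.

69.9 %

P_out = 2.4 kW = 2400 W
P_in = V·I·cosφ = 208 × 20.5 × 0.805 = 3433 W
η = P_out / P_in = 2400 / 3433 = 0.699 = 69.9%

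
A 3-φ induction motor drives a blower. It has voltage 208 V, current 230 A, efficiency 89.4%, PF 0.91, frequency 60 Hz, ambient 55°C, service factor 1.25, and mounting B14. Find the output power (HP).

90.4 HP

P_in = √3·V·I·cosφ = 1.732 × 208 × 230 × 0.91 = 75402 W
P_out = η·P_in = 0.894 × 75402 = 67409 W
= 67409/746 = 90.4 HP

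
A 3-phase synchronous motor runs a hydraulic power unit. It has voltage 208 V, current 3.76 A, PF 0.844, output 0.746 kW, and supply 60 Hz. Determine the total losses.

P_in = √3·V·I·cosφ = 1.732×208×3.76×0.844 = 1143 W
P_out = 746 W
Losses = P_in − P_out = 1143 − 746 = 397 W

397 W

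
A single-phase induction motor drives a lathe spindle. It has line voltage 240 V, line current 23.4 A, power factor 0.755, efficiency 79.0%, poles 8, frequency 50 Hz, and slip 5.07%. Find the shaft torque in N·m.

P_in = V·I·cosφ = 240 × 23.4 × 0.755 = 4240 W
P_out = η·P_in = 0.79 × 4240 = 3350 W
n_s = 120×50/8 = 750 rpm; n = 750×(1−0.0507) = 712 rpm
ω = 2π×712/60 = 74.56 rad/s
τ = P_out/ω = 3350/74.56 = 44.9 N·m

44.9 N·m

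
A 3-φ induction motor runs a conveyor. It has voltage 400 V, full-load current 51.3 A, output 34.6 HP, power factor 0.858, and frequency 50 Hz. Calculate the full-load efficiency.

P_out = 34.6 × 746 = 25812 W
P_in = √3·V_L·I_L·cosφ = 1.732 × 400 × 51.3 × 0.858 = 30494 W
η = P_out / P_in = 25812 / 30494 = 0.846 = 84.6%

84.6 %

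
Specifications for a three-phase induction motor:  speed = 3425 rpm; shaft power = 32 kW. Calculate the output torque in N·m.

ω = 2π × 3425/60 = 358.7 rad/s
τ = P/ω = 32000/358.7 = 89.2 N·m

89.2 N·m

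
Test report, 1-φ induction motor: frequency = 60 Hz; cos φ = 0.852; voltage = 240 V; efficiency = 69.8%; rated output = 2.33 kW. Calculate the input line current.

16.3 A

P_out = 2.33 kW = 2330 W
P_in = P_out / η = 2330 / 0.698 = 3338 W
I = P_in / (V·cosφ) = 3338 / (240 × 0.852) = 16.3 A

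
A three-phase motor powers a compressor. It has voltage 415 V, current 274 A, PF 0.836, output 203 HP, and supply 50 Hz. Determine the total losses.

P_in = √3·V·I·cosφ = 1.732×415×274×0.836 = 164647 W
P_out = 203×746 = 151438 W
Losses = P_in − P_out = 164647 − 151438 = 13209 W

13.2 kW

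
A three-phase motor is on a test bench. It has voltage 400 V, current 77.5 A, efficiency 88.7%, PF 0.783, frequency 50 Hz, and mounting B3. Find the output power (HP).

50 HP

P_in = √3·V·I·cosφ = 1.732 × 400 × 77.5 × 0.783 = 42041 W
P_out = η·P_in = 0.887 × 42041 = 37290 W
= 37290/746 = 50 HP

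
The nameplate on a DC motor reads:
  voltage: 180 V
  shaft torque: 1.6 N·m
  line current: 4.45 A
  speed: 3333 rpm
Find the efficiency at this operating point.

69.7 %

ω = 2π × 3333/60 = 349 rad/s; P_out = τω = 1.6 × 349 = 558 W
P_in = V·I = 180 × 4.45 = 801 W
η = P_out / P_in = 558 / 801 = 0.697 = 69.7%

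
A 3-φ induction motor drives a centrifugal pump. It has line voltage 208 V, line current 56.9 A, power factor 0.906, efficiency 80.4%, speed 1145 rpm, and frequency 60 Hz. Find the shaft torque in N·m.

125 N·m

P_in = √3·V·I·cosφ = 1.732 × 208 × 56.9 × 0.906 = 18572 W
P_out = η·P_in = 0.804 × 18572 = 14932 W
n = 1145 rpm
ω = 2π×1145/60 = 119.9 rad/s
τ = P_out/ω = 14932/119.9 = 125 N·m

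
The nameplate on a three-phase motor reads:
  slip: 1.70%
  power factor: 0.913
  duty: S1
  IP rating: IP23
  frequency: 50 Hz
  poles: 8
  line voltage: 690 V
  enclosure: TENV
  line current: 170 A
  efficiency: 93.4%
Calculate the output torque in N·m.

2240 N·m

P_in = √3·V·I·cosφ = 1.732 × 690 × 170 × 0.913 = 185488 W
P_out = η·P_in = 0.934 × 185488 = 173246 W
n_s = 120×50/8 = 750 rpm; n = 750×(1−0.017) = 737 rpm
ω = 2π×737/60 = 77.18 rad/s
τ = P_out/ω = 173246/77.18 = 2240 N·m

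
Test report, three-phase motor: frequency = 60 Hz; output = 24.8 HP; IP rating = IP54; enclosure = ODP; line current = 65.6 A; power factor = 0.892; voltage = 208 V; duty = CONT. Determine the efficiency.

P_out = 24.8 × 746 = 18501 W
P_in = √3·V_L·I_L·cosφ = 1.732 × 208 × 65.6 × 0.892 = 21080 W
η = P_out / P_in = 18501 / 21080 = 0.878 = 87.8%

87.8 %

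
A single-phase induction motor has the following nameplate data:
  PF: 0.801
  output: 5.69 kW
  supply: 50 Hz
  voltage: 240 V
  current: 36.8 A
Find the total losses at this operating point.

1.38 kW

P_in = V·I·cosφ = 240×36.8×0.801 = 7074 W
P_out = 5690 W
Losses = P_in − P_out = 7074 − 5690 = 1384 W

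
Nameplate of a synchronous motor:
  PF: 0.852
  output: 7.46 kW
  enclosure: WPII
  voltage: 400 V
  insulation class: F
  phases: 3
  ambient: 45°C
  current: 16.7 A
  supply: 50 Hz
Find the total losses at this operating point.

2.4 kW

P_in = √3·V·I·cosφ = 1.732×400×16.7×0.852 = 9857 W
P_out = 7460 W
Losses = P_in − P_out = 9857 − 7460 = 2397 W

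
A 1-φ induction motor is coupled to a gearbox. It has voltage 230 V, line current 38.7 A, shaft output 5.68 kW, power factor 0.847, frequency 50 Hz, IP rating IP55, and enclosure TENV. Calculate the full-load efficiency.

P_out = 5.68 kW = 5680 W
P_in = V·I·cosφ = 230 × 38.7 × 0.847 = 7539 W
η = P_out / P_in = 5680 / 7539 = 0.753 = 75.3%

75.3 %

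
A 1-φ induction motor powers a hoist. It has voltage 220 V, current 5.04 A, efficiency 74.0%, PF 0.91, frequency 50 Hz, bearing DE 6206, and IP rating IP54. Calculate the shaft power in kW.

0.747 kW

P_in = V·I·cosφ = 220 × 5.04 × 0.91 = 1009 W
P_out = η·P_in = 0.74 × 1009 = 747 W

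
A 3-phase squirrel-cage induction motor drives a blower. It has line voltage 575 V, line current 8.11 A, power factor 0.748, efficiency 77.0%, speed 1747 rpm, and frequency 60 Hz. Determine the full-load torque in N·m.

25.4 N·m

P_in = √3·V·I·cosφ = 1.732 × 575 × 8.11 × 0.748 = 6041 W
P_out = η·P_in = 0.77 × 6041 = 4652 W
n = 1747 rpm
ω = 2π×1747/60 = 182.9 rad/s
τ = P_out/ω = 4652/182.9 = 25.4 N·m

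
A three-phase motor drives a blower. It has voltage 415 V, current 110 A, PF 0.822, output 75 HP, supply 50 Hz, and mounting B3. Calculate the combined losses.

P_in = √3·V·I·cosφ = 1.732×415×110×0.822 = 64992 W
P_out = 75×746 = 55950 W
Losses = P_in − P_out = 64992 − 55950 = 9042 W

9.04 kW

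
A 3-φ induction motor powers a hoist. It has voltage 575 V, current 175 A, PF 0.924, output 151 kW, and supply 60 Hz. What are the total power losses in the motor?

P_in = √3·V·I·cosφ = 1.732×575×175×0.924 = 161037 W
P_out = 151000 W
Losses = P_in − P_out = 161037 − 151000 = 10037 W

10 kW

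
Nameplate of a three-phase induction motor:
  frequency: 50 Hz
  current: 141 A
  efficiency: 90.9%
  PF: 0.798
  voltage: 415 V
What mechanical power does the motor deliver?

P_in = √3·V·I·cosφ = 1.732 × 415 × 141 × 0.798 = 80876 W
P_out = η·P_in = 0.909 × 80876 = 73516 W

73.5 kW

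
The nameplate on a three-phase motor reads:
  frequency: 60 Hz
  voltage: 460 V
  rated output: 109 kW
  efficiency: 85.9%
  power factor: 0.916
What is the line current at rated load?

174 A

P_out = 109 kW = 109000 W
P_in = P_out / η = 109000 / 0.859 = 126892 W
I_L = P_in / (√3·V_L·cosφ) = 126892 / (1.732 × 460 × 0.916) = 174 A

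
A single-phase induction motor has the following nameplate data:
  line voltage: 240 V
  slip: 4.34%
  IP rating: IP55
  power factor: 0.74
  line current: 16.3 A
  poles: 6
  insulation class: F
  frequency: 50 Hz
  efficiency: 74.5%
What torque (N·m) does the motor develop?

P_in = V·I·cosφ = 240 × 16.3 × 0.74 = 2895 W
P_out = η·P_in = 0.745 × 2895 = 2157 W
n_s = 120×50/6 = 1000 rpm; n = 1000×(1−0.0434) = 957 rpm
ω = 2π×957/60 = 100.2 rad/s
τ = P_out/ω = 2157/100.2 = 21.5 N·m

21.5 N·m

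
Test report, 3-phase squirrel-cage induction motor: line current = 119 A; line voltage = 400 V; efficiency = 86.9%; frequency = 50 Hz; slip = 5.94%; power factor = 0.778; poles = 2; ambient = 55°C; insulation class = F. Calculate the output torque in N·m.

189 N·m

P_in = √3·V·I·cosφ = 1.732 × 400 × 119 × 0.778 = 64141 W
P_out = η·P_in = 0.869 × 64141 = 55739 W
n_s = 120×50/2 = 3000 rpm; n = 3000×(1−0.0594) = 2822 rpm
ω = 2π×2822/60 = 295.5 rad/s
τ = P_out/ω = 55739/295.5 = 189 N·m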